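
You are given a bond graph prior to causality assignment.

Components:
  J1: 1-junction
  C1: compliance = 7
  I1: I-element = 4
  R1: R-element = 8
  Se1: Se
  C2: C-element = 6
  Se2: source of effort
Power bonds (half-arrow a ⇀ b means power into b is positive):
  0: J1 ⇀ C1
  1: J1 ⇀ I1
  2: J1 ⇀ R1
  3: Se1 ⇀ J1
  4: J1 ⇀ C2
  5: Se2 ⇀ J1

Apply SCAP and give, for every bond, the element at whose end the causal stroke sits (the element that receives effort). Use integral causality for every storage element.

b0 |J1
b1 |I1
b2 |J1
b3 |J1
b4 |J1
b5 |J1

β3 stroke→J1  (Se1: effort source, stroke at far end)
β5 stroke→J1  (Se2: effort source, stroke at far end)
β0 stroke→J1  (C1 outputs effort q/C1)
β1 stroke→I1  (I1: I, integral causality)
β2 stroke→J1  (common-f at J1 fixed by 1)
β4 stroke→J1  (1-jn J1 has f-setter on 1)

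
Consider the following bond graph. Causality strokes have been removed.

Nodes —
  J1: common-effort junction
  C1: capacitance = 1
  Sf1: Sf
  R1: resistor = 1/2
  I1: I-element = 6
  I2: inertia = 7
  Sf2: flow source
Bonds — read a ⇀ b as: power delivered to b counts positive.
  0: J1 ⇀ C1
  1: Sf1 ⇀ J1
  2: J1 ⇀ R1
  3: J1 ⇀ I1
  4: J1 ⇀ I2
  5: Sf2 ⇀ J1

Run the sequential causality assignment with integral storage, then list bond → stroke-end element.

#0 stroke at J1
#1 stroke at Sf1
#2 stroke at R1
#3 stroke at I1
#4 stroke at I2
#5 stroke at Sf2

#1 →Sf1  (Sf1 (Sf) sets flow on bond)
#5 →Sf2  (Sf2: flow source, stroke at near end)
#0 →J1  (C1 outputs effort q/C1)
#2 →R1  (0-jn J1 has e-setter on 0)
#3 →I1  (common-e at J1 fixed by 0)
#4 →I2  (0-jn J1 has e-setter on 0)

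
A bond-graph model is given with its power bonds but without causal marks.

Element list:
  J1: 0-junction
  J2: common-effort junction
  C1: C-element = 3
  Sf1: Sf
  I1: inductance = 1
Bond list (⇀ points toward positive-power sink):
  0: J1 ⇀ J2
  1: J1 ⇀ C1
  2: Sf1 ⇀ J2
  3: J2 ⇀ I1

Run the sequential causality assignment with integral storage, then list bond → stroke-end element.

β2 stroke at Sf1  (Sf1: flow source, stroke at near end)
β1 stroke at J1  (C1: C, integral causality)
β0 stroke at J2  (common-e at J1 fixed by 1)
β3 stroke at I1  (J2: bond 0 brought effort, rest push out)

#0 |J2
#1 |J1
#2 |Sf1
#3 |I1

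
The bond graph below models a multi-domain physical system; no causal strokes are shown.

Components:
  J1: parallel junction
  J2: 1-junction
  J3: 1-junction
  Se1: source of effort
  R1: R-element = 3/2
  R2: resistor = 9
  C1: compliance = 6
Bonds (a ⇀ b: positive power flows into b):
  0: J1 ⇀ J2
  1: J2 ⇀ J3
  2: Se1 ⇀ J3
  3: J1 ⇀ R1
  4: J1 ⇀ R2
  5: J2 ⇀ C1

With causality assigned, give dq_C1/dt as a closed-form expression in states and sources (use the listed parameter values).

dq_C1/dt = 7*E_Se1/9 - 7*q_C1/54

b2 stroke at J3  (Se1: effort source, stroke at far end)
b1 stroke at J2  (J3 needs exactly one f-in)
b5 stroke at J2  (prefer integral on C1)
b0 stroke at J1  (only one flow-in slot at J2)
b3 stroke at R1  (J1 effort already set via bond 0)
b4 stroke at R2  (J1 effort already set via bond 0)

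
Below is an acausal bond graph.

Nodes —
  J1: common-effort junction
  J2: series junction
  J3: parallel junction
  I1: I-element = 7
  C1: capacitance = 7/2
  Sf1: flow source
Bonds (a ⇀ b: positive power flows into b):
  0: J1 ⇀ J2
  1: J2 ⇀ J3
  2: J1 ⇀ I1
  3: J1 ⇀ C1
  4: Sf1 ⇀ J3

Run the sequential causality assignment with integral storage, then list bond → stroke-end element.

bond 0 stroke→J2
bond 1 stroke→J3
bond 2 stroke→I1
bond 3 stroke→J1
bond 4 stroke→Sf1

bond 4 |Sf1  (Sf1: flow source, stroke at near end)
bond 1 |J3  (closing 0-jn rule on J3)
bond 0 |J2  (1-jn J2 has f-setter on 1)
bond 2 |I1  (I1 integral (f out))
bond 3 |J1  (closing 0-jn rule on J1)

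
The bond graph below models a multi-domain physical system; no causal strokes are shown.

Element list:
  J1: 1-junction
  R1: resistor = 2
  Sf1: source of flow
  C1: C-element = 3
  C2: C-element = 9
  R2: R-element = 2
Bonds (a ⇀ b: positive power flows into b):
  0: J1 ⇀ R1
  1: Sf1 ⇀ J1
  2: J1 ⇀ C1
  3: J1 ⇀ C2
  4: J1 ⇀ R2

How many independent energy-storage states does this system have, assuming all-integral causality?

2  (C1, C2 all integral)

β1 →Sf1  (Sf1 (Sf) sets flow on bond)
β0 →J1  (J1: bond 1 brought flow, rest push out)
β2 →J1  (common-f at J1 fixed by 1)
β3 →J1  (1-jn J1 has f-setter on 1)
β4 →J1  (J1: bond 1 brought flow, rest push out)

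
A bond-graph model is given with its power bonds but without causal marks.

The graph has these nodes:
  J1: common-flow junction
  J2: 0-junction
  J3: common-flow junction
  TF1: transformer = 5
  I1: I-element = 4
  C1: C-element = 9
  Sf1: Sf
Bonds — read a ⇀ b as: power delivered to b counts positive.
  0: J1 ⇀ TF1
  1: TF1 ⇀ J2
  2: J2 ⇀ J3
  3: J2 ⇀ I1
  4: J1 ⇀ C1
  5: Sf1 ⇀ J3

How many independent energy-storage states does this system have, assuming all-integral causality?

β5 stroke at Sf1  (source Sf1 imposes f)
β2 stroke at J3  (common-f at J3 fixed by 5)
β3 stroke at I1  (I1 integral (f out))
β1 stroke at J2  (only one effort-in slot at J2)
β0 stroke at TF1  (TF1 one-in-one-out from 1)
β4 stroke at J1  (1-jn J1 has f-setter on 0)

2  (C1, I1 all integral)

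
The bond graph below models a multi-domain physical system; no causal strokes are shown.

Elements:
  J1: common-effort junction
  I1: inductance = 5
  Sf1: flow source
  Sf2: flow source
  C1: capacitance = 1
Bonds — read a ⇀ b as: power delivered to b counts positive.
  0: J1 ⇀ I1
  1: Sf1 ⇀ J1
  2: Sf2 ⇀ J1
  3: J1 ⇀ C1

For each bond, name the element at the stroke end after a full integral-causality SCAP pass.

b0 stroke at I1
b1 stroke at Sf1
b2 stroke at Sf2
b3 stroke at J1

β1 stroke→Sf1  (Sf1 fixes flow; stroke at Sf1)
β2 stroke→Sf2  (Sf2 (Sf) sets flow on bond)
β0 stroke→I1  (I1 outputs flow p/I1)
β3 stroke→J1  (only one effort-in slot at J1)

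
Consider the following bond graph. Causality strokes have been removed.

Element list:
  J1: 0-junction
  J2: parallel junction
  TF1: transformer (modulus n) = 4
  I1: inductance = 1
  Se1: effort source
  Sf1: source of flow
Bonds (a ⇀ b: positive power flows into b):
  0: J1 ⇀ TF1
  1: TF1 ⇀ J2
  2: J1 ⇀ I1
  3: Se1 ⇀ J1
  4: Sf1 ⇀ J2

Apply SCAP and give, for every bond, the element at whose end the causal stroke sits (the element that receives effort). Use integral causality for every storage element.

b3 stroke at J1  (Se1 (Se) sets effort on bond)
b4 stroke at Sf1  (source Sf1 imposes f)
b0 stroke at TF1  (0-jn J1 has e-setter on 3)
b2 stroke at I1  (J1: bond 3 brought effort, rest push out)
b1 stroke at J2  (only one effort-in slot at J2)

β0 stroke→TF1
β1 stroke→J2
β2 stroke→I1
β3 stroke→J1
β4 stroke→Sf1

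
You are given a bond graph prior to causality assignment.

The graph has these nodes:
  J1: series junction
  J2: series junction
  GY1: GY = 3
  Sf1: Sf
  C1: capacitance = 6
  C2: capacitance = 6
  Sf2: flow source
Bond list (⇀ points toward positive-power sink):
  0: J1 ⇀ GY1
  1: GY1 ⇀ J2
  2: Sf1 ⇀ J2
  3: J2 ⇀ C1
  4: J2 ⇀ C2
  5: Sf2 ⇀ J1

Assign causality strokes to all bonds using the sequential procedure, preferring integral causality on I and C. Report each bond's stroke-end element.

b0 →J1
b1 →J2
b2 →Sf1
b3 →J2
b4 →J2
b5 →Sf2

β2 stroke→Sf1  (Sf1: flow source, stroke at near end)
β5 stroke→Sf2  (Sf2: flow source, stroke at near end)
β0 stroke→J1  (J1 flow already set via bond 5)
β1 stroke→J2  (J2: bond 2 brought flow, rest push out)
β3 stroke→J2  (J2 flow already set via bond 2)
β4 stroke→J2  (common-f at J2 fixed by 2)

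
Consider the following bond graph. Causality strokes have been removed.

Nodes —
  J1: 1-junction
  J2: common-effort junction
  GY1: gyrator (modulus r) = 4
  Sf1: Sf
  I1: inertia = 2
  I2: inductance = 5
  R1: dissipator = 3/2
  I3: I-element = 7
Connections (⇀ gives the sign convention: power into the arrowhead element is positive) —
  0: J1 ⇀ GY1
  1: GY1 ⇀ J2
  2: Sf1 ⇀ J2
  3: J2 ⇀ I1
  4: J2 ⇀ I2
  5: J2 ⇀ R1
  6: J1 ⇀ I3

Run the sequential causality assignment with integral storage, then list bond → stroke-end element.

β2 |Sf1  (source Sf1 imposes f)
β3 |I1  (I1 integral (f out))
β4 |I2  (I2 integral (f out))
β6 |I3  (I3 integral (f out))
β0 |J1  (J1 flow already set via bond 6)
β1 |J2  (GY GY1: same side as bond 0)
β5 |R1  (J2: bond 1 brought effort, rest push out)

β0 →J1
β1 →J2
β2 →Sf1
β3 →I1
β4 →I2
β5 →R1
β6 →I3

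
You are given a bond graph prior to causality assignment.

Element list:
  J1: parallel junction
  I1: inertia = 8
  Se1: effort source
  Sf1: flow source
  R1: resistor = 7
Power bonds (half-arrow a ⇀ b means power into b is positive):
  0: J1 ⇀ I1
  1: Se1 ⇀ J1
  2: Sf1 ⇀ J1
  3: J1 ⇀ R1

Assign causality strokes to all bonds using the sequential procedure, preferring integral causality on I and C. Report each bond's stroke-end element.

b1 |J1  (source Se1 imposes e)
b2 |Sf1  (Sf1: flow source, stroke at near end)
b0 |I1  (J1: bond 1 brought effort, rest push out)
b3 |R1  (0-jn J1 has e-setter on 1)

b0 |I1
b1 |J1
b2 |Sf1
b3 |R1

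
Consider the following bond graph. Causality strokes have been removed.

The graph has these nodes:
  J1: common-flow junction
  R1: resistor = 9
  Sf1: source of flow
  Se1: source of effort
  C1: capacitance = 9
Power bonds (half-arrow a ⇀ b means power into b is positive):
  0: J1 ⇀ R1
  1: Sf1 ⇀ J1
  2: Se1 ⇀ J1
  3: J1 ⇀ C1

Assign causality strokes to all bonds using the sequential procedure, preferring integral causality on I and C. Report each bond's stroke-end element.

bond 1 stroke→Sf1  (Sf1 (Sf) sets flow on bond)
bond 2 stroke→J1  (Se1 fixes effort; stroke away)
bond 0 stroke→J1  (J1 flow already set via bond 1)
bond 3 stroke→J1  (1-jn J1 has f-setter on 1)

β0 stroke→J1
β1 stroke→Sf1
β2 stroke→J1
β3 stroke→J1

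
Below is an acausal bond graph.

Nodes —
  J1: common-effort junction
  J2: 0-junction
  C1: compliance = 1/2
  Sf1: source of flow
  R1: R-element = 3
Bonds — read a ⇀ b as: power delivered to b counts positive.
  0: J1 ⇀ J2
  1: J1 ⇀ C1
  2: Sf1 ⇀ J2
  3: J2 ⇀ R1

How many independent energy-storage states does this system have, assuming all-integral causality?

β2 →Sf1  (Sf1: flow source, stroke at near end)
β1 →J1  (C1 outputs effort q/C1)
β0 →J2  (common-e at J1 fixed by 1)
β3 →R1  (0-jn J2 has e-setter on 0)

1  (C1 all integral)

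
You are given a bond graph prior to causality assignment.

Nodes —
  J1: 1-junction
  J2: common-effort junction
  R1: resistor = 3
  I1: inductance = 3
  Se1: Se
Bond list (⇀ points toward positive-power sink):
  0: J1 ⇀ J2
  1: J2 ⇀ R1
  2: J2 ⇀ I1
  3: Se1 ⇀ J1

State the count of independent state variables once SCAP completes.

1  (I1 all integral)

β3 |J1  (Se1: effort source, stroke at far end)
β0 |J2  (only one flow-in slot at J1)
β1 |R1  (common-e at J2 fixed by 0)
β2 |I1  (J2 effort already set via bond 0)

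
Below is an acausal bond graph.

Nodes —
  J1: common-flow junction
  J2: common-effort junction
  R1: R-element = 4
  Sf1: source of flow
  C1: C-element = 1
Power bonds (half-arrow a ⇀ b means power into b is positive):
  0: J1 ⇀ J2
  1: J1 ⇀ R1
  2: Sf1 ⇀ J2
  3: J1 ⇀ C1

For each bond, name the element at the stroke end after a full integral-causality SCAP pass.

#2 |Sf1  (source Sf1 imposes f)
#0 |J2  (only one effort-in slot at J2)
#1 |J1  (J1: bond 0 brought flow, rest push out)
#3 |J1  (J1 flow already set via bond 0)

β0 →J2
β1 →J1
β2 →Sf1
β3 →J1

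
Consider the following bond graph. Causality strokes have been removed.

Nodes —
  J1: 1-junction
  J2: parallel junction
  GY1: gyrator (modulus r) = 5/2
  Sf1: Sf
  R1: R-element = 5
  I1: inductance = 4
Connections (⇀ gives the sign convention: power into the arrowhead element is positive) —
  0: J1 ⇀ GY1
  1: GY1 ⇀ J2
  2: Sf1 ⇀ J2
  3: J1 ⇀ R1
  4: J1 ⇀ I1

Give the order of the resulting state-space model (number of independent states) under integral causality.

#2 stroke→Sf1  (Sf1: flow source, stroke at near end)
#1 stroke→J2  (J2 needs exactly one e-in)
#0 stroke→J1  (GY1: gyrator matches bond 1)
#4 stroke→I1  (I1: I, integral causality)
#3 stroke→J1  (J1 flow already set via bond 4)

1  (I1 all integral)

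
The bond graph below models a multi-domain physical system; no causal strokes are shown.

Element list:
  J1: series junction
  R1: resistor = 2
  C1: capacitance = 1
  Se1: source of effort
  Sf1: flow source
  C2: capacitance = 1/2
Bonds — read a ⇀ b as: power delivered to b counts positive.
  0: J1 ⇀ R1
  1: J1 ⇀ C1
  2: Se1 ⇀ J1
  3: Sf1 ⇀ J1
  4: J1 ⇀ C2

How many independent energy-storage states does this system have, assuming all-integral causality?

2  (C1, C2 all integral)

b2 stroke→J1  (Se1 (Se) sets effort on bond)
b3 stroke→Sf1  (Sf1: flow source, stroke at near end)
b0 stroke→J1  (1-jn J1 has f-setter on 3)
b1 stroke→J1  (J1 flow already set via bond 3)
b4 stroke→J1  (1-jn J1 has f-setter on 3)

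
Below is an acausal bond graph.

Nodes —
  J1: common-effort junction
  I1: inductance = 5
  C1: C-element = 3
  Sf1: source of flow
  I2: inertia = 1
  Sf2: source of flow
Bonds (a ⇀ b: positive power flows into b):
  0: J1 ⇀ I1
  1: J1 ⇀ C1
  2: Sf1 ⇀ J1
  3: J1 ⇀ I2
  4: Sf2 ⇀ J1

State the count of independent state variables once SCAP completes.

β2 stroke at Sf1  (Sf1 (Sf) sets flow on bond)
β4 stroke at Sf2  (Sf2 fixes flow; stroke at Sf2)
β0 stroke at I1  (I1 integral (f out))
β1 stroke at J1  (C1 integral (e out))
β3 stroke at I2  (J1 effort already set via bond 1)

3  (C1, I1, I2 all integral)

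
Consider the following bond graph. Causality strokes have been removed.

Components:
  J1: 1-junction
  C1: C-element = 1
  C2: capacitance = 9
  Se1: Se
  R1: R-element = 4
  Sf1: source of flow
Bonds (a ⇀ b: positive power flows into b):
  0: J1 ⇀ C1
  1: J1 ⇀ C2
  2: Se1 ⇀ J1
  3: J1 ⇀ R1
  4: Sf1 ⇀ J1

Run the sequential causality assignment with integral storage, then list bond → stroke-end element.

β0 stroke→J1
β1 stroke→J1
β2 stroke→J1
β3 stroke→J1
β4 stroke→Sf1

β2 stroke→J1  (Se1 (Se) sets effort on bond)
β4 stroke→Sf1  (Sf1 (Sf) sets flow on bond)
β0 stroke→J1  (J1 flow already set via bond 4)
β1 stroke→J1  (J1: bond 4 brought flow, rest push out)
β3 stroke→J1  (J1 flow already set via bond 4)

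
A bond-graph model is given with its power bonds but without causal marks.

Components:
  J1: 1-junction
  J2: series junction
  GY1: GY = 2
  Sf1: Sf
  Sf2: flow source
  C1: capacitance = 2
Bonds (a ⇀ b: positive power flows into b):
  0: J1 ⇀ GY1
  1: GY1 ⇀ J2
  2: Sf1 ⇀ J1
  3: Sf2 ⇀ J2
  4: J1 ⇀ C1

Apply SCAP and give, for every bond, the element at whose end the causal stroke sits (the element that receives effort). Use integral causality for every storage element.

#2 stroke→Sf1  (source Sf1 imposes f)
#3 stroke→Sf2  (source Sf2 imposes f)
#0 stroke→J1  (common-f at J1 fixed by 2)
#4 stroke→J1  (common-f at J1 fixed by 2)
#1 stroke→J2  (common-f at J2 fixed by 3)

β0 |J1
β1 |J2
β2 |Sf1
β3 |Sf2
β4 |J1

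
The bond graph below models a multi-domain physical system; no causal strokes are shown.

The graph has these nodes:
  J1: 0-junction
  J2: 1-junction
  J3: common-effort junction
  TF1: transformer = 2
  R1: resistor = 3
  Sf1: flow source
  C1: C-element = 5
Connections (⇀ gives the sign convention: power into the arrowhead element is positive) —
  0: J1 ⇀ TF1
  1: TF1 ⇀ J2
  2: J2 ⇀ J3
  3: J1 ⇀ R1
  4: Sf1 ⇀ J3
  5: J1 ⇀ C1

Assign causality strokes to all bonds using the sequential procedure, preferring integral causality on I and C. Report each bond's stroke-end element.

b0 stroke→TF1
b1 stroke→J2
b2 stroke→J3
b3 stroke→R1
b4 stroke→Sf1
b5 stroke→J1

b4 |Sf1  (source Sf1 imposes f)
b2 |J3  (J3 needs exactly one e-in)
b1 |J2  (common-f at J2 fixed by 2)
b0 |TF1  (TF TF1: opposite of bond 1)
b5 |J1  (C1 outputs effort q/C1)
b3 |R1  (J1: bond 5 brought effort, rest push out)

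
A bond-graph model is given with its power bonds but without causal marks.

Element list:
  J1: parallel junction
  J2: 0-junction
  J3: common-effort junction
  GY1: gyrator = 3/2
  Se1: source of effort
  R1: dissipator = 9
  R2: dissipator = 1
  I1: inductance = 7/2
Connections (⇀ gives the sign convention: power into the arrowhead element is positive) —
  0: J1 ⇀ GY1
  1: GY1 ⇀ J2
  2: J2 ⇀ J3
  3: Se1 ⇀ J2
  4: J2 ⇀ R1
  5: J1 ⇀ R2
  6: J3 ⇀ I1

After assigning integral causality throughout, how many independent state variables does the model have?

#3 →J2  (Se1 fixes effort; stroke away)
#1 →GY1  (J2 effort already set via bond 3)
#2 →J3  (J2: bond 3 brought effort, rest push out)
#4 →R1  (J2 effort already set via bond 3)
#6 →I1  (J3 effort already set via bond 2)
#0 →GY1  (GY GY1: same side as bond 1)
#5 →J1  (closing 0-jn rule on J1)

1  (I1 all integral)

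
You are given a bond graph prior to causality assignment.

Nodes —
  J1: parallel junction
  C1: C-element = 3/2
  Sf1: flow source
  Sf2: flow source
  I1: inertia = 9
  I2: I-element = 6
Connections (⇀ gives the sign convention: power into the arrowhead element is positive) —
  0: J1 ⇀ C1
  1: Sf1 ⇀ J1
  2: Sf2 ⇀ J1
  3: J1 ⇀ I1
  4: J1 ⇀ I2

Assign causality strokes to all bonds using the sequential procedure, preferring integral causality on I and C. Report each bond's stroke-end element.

β0 →J1
β1 →Sf1
β2 →Sf2
β3 →I1
β4 →I2

b1 →Sf1  (Sf1 (Sf) sets flow on bond)
b2 →Sf2  (Sf2 (Sf) sets flow on bond)
b0 →J1  (C1 outputs effort q/C1)
b3 →I1  (J1: bond 0 brought effort, rest push out)
b4 →I2  (0-jn J1 has e-setter on 0)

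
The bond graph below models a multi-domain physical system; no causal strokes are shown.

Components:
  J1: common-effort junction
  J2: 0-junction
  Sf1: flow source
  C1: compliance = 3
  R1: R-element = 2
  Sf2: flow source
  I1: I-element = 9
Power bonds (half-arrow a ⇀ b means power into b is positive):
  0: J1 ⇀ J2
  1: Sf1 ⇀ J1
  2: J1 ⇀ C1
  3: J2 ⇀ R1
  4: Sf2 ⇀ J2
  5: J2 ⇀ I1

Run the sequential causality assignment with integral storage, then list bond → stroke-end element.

b0 |J2
b1 |Sf1
b2 |J1
b3 |R1
b4 |Sf2
b5 |I1

b1 →Sf1  (source Sf1 imposes f)
b4 →Sf2  (Sf2 (Sf) sets flow on bond)
b2 →J1  (C1 integral (e out))
b0 →J2  (J1 effort already set via bond 2)
b3 →R1  (common-e at J2 fixed by 0)
b5 →I1  (J2: bond 0 brought effort, rest push out)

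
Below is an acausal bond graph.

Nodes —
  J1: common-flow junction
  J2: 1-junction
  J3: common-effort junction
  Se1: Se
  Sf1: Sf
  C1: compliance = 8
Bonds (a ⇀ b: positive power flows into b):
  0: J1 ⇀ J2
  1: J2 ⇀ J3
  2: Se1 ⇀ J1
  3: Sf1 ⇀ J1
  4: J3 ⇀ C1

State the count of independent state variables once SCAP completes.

#2 →J1  (Se1 fixes effort; stroke away)
#3 →Sf1  (Sf1 (Sf) sets flow on bond)
#0 →J1  (1-jn J1 has f-setter on 3)
#1 →J2  (J2 flow already set via bond 0)
#4 →J3  (J3 needs exactly one e-in)

1  (C1 all integral)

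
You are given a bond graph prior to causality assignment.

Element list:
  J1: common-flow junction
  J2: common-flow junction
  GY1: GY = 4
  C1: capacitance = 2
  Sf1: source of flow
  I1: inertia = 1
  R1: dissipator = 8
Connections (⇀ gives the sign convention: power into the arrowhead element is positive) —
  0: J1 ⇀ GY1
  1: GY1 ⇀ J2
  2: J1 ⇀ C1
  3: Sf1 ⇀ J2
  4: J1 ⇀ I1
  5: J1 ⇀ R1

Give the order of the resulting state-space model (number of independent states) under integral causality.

bond 3 stroke→Sf1  (Sf1 (Sf) sets flow on bond)
bond 1 stroke→J2  (J2 flow already set via bond 3)
bond 0 stroke→J1  (GY GY1: same side as bond 1)
bond 2 stroke→J1  (C1 outputs effort q/C1)
bond 4 stroke→I1  (prefer integral on I1)
bond 5 stroke→J1  (J1: bond 4 brought flow, rest push out)

2  (C1, I1 all integral)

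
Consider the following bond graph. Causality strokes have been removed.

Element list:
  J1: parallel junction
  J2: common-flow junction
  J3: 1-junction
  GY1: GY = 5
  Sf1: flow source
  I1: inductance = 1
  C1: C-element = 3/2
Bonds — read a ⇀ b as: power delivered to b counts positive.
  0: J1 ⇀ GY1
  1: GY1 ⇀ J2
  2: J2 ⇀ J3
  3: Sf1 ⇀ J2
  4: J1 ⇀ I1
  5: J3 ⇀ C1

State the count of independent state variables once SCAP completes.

β3 stroke→Sf1  (Sf1: flow source, stroke at near end)
β1 stroke→J2  (J2: bond 3 brought flow, rest push out)
β2 stroke→J2  (1-jn J2 has f-setter on 3)
β5 stroke→J3  (1-jn J3 has f-setter on 2)
β0 stroke→J1  (GY1 both-in/both-out from 1)
β4 stroke→I1  (J1: bond 0 brought effort, rest push out)

2  (C1, I1 all integral)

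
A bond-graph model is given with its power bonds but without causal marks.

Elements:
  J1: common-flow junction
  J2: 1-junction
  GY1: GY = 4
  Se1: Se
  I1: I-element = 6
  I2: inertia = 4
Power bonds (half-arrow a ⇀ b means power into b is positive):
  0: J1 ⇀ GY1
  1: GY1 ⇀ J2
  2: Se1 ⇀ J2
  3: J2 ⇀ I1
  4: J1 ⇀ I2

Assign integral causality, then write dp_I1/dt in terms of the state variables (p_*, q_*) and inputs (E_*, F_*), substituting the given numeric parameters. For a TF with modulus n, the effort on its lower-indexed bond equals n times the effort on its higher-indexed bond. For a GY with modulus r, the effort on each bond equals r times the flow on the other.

bond 2 stroke at J2  (Se1 fixes effort; stroke away)
bond 3 stroke at I1  (I1: I, integral causality)
bond 1 stroke at J2  (1-jn J2 has f-setter on 3)
bond 0 stroke at J1  (GY1 both-in/both-out from 1)
bond 4 stroke at I2  (only one flow-in slot at J1)

dp_I1/dt = E_Se1 + p_I2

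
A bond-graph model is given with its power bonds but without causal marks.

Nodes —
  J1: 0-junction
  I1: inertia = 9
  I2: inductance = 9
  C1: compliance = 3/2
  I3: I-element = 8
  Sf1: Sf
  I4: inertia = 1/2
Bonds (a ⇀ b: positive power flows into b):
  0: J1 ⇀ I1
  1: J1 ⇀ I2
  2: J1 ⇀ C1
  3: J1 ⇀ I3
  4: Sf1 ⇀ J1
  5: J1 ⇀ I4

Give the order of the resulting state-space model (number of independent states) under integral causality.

b4 stroke at Sf1  (Sf1 (Sf) sets flow on bond)
b0 stroke at I1  (I1 integral (f out))
b1 stroke at I2  (I2 integral (f out))
b2 stroke at J1  (prefer integral on C1)
b3 stroke at I3  (common-e at J1 fixed by 2)
b5 stroke at I4  (J1 effort already set via bond 2)

5  (C1, I1, I2, I3, I4 all integral)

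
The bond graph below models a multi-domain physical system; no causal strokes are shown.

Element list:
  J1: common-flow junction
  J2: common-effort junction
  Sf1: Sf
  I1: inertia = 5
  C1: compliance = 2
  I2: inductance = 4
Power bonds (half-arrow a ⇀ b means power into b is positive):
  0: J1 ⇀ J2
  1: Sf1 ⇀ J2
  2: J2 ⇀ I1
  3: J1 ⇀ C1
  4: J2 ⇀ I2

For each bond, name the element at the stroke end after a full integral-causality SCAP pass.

b0 |J2
b1 |Sf1
b2 |I1
b3 |J1
b4 |I2

#1 |Sf1  (source Sf1 imposes f)
#2 |I1  (I1 outputs flow p/I1)
#3 |J1  (C1 outputs effort q/C1)
#0 |J2  (J1 needs exactly one f-in)
#4 |I2  (J2: bond 0 brought effort, rest push out)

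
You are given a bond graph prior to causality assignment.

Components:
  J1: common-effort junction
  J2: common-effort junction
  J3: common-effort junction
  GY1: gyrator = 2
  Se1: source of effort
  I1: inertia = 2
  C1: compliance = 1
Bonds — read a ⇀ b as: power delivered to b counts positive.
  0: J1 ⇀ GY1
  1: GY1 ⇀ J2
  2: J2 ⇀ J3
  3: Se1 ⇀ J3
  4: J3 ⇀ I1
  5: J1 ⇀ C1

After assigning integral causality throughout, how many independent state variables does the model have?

2  (C1, I1 all integral)

bond 3 |J3  (Se1: effort source, stroke at far end)
bond 2 |J2  (J3: bond 3 brought effort, rest push out)
bond 4 |I1  (J3: bond 3 brought effort, rest push out)
bond 1 |GY1  (J2 effort already set via bond 2)
bond 0 |GY1  (through GY1, causality inverts; strokes same side of GY1)
bond 5 |J1  (J1 needs exactly one e-in)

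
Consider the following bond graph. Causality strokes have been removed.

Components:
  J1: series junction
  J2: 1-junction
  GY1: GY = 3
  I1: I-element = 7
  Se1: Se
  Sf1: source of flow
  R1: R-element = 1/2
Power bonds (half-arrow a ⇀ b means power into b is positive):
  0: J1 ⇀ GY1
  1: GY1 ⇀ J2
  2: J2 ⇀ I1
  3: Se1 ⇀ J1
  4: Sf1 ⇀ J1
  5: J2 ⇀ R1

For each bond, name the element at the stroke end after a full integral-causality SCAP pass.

bond 0 stroke→J1
bond 1 stroke→J2
bond 2 stroke→I1
bond 3 stroke→J1
bond 4 stroke→Sf1
bond 5 stroke→J2

#3 →J1  (Se1 fixes effort; stroke away)
#4 →Sf1  (Sf1 (Sf) sets flow on bond)
#0 →J1  (common-f at J1 fixed by 4)
#1 →J2  (GY GY1: same side as bond 0)
#2 →I1  (I1 outputs flow p/I1)
#5 →J2  (J2 flow already set via bond 2)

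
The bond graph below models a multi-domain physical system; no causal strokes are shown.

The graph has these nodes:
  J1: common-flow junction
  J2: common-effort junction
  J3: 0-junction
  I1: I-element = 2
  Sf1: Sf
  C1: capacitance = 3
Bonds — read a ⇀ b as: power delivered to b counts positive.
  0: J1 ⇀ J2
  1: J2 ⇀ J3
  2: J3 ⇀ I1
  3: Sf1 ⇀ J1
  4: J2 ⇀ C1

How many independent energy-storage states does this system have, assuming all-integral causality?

β3 |Sf1  (Sf1: flow source, stroke at near end)
β0 |J1  (common-f at J1 fixed by 3)
β2 |I1  (I1 integral (f out))
β1 |J3  (J3 needs exactly one e-in)
β4 |J2  (J2: last free bond brings effort in)

2  (C1, I1 all integral)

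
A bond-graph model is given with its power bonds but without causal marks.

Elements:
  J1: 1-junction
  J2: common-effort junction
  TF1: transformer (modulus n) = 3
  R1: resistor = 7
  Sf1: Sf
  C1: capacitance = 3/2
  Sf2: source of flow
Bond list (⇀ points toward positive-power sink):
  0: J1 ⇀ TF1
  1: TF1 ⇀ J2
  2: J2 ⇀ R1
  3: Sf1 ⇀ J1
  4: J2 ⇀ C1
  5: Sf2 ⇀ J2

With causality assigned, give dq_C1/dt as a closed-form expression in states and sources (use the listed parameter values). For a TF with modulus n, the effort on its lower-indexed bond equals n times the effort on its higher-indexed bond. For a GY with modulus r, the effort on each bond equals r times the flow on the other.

dq_C1/dt = 3*F_Sf1 + F_Sf2 - 2*q_C1/21

bond 3 stroke at Sf1  (Sf1: flow source, stroke at near end)
bond 5 stroke at Sf2  (source Sf2 imposes f)
bond 0 stroke at J1  (J1 flow already set via bond 3)
bond 1 stroke at TF1  (TF1 one-in-one-out from 0)
bond 4 stroke at J2  (prefer integral on C1)
bond 2 stroke at R1  (J2: bond 4 brought effort, rest push out)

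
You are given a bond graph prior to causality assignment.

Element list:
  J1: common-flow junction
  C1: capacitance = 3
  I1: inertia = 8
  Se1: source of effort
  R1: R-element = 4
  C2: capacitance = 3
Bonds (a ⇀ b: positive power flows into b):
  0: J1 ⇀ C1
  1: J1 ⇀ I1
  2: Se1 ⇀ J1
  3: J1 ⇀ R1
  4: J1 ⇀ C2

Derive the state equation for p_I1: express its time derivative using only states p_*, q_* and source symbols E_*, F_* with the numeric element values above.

dp_I1/dt = E_Se1 - p_I1/2 - q_C1/3 - q_C2/3

bond 2 stroke→J1  (Se1: effort source, stroke at far end)
bond 0 stroke→J1  (C1 integral (e out))
bond 1 stroke→I1  (I1 outputs flow p/I1)
bond 3 stroke→J1  (J1 flow already set via bond 1)
bond 4 stroke→J1  (J1 flow already set via bond 1)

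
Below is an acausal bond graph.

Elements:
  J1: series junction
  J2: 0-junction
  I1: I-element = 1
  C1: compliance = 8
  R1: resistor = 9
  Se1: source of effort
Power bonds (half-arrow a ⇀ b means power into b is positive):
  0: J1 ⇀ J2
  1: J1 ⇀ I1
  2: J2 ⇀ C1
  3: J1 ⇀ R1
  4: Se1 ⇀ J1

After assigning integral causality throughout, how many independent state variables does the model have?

β4 →J1  (source Se1 imposes e)
β1 →I1  (I1 integral (f out))
β0 →J1  (1-jn J1 has f-setter on 1)
β3 →J1  (J1 flow already set via bond 1)
β2 →J2  (J2: last free bond brings effort in)

2  (C1, I1 all integral)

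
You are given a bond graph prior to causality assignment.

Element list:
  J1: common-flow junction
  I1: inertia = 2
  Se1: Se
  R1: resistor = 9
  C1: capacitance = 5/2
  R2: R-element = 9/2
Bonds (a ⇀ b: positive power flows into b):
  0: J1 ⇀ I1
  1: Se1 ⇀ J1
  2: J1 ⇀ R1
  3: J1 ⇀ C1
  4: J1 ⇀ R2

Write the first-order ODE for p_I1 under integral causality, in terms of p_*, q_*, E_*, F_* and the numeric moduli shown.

dp_I1/dt = E_Se1 - 27*p_I1/4 - 2*q_C1/5

#1 |J1  (Se1 (Se) sets effort on bond)
#0 |I1  (I1 integral (f out))
#2 |J1  (common-f at J1 fixed by 0)
#3 |J1  (J1: bond 0 brought flow, rest push out)
#4 |J1  (J1 flow already set via bond 0)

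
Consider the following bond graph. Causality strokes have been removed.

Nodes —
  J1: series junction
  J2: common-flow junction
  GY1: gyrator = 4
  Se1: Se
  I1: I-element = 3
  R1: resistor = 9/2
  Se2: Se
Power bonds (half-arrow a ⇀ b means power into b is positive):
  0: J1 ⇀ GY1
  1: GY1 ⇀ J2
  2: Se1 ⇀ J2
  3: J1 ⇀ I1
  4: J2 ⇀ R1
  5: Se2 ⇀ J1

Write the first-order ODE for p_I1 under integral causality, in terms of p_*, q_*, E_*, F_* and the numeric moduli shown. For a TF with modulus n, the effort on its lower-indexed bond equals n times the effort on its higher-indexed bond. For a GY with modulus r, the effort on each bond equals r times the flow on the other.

dp_I1/dt = -8*E_Se1/9 + E_Se2 - 32*p_I1/27

bond 2 stroke→J2  (Se1: effort source, stroke at far end)
bond 5 stroke→J1  (source Se2 imposes e)
bond 3 stroke→I1  (I1 integral (f out))
bond 0 stroke→J1  (common-f at J1 fixed by 3)
bond 1 stroke→J2  (GY1 both-in/both-out from 0)
bond 4 stroke→R1  (closing 1-jn rule on J2)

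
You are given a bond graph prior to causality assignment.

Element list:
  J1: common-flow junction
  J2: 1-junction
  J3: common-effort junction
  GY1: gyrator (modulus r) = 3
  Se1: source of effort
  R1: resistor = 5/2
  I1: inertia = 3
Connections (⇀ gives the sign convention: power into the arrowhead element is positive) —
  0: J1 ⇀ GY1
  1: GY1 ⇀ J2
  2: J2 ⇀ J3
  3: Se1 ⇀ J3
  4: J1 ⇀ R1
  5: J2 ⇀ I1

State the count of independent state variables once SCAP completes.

1  (I1 all integral)

#3 stroke→J3  (Se1 fixes effort; stroke away)
#2 stroke→J2  (J3: bond 3 brought effort, rest push out)
#5 stroke→I1  (prefer integral on I1)
#1 stroke→J2  (1-jn J2 has f-setter on 5)
#0 stroke→J1  (GY1 both-in/both-out from 1)
#4 stroke→R1  (J1 needs exactly one f-in)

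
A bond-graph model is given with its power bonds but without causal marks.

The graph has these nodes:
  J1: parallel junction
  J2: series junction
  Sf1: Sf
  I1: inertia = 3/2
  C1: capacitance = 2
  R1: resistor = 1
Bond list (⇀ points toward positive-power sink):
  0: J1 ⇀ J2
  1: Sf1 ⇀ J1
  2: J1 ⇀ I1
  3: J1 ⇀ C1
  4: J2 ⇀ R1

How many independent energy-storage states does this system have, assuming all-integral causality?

bond 1 |Sf1  (source Sf1 imposes f)
bond 2 |I1  (I1 outputs flow p/I1)
bond 3 |J1  (prefer integral on C1)
bond 0 |J2  (0-jn J1 has e-setter on 3)
bond 4 |R1  (J2: last free bond brings flow in)

2  (C1, I1 all integral)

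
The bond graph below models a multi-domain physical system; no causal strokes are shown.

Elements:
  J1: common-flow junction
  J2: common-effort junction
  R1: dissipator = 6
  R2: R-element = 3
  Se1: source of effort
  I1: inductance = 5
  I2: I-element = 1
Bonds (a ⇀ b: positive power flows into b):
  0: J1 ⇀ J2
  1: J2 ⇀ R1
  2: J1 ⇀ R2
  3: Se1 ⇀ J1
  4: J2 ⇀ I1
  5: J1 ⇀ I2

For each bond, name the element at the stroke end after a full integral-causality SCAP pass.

bond 3 |J1  (Se1 fixes effort; stroke away)
bond 4 |I1  (I1 outputs flow p/I1)
bond 5 |I2  (prefer integral on I2)
bond 0 |J1  (J1: bond 5 brought flow, rest push out)
bond 2 |J1  (J1 flow already set via bond 5)
bond 1 |J2  (J2: last free bond brings effort in)

β0 stroke at J1
β1 stroke at J2
β2 stroke at J1
β3 stroke at J1
β4 stroke at I1
β5 stroke at I2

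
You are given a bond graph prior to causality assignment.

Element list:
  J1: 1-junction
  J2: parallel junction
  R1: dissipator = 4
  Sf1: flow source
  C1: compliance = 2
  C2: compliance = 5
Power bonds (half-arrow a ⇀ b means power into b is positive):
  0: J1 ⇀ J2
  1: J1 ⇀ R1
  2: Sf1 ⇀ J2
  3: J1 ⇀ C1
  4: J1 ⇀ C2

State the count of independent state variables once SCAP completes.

#2 stroke at Sf1  (Sf1 fixes flow; stroke at Sf1)
#0 stroke at J2  (J2 needs exactly one e-in)
#1 stroke at J1  (common-f at J1 fixed by 0)
#3 stroke at J1  (J1 flow already set via bond 0)
#4 stroke at J1  (J1 flow already set via bond 0)

2  (C1, C2 all integral)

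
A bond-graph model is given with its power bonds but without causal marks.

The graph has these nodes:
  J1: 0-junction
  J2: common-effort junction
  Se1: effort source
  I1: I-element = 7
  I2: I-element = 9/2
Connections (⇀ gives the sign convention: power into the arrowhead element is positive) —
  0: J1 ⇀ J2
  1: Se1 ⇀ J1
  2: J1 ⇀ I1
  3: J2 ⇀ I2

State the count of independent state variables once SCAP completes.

bond 1 stroke→J1  (source Se1 imposes e)
bond 0 stroke→J2  (J1 effort already set via bond 1)
bond 2 stroke→I1  (J1 effort already set via bond 1)
bond 3 stroke→I2  (J2 effort already set via bond 0)

2  (I1, I2 all integral)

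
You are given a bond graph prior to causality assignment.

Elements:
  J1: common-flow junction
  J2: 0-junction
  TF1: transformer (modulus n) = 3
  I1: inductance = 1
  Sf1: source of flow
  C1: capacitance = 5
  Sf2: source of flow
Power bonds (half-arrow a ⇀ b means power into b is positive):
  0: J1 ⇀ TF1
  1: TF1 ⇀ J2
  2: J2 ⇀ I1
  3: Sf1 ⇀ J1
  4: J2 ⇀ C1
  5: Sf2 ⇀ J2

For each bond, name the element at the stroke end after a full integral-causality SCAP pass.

β3 stroke at Sf1  (Sf1 (Sf) sets flow on bond)
β5 stroke at Sf2  (source Sf2 imposes f)
β0 stroke at J1  (J1 flow already set via bond 3)
β1 stroke at TF1  (TF1 one-in-one-out from 0)
β2 stroke at I1  (prefer integral on I1)
β4 stroke at J2  (closing 0-jn rule on J2)

bond 0 |J1
bond 1 |TF1
bond 2 |I1
bond 3 |Sf1
bond 4 |J2
bond 5 |Sf2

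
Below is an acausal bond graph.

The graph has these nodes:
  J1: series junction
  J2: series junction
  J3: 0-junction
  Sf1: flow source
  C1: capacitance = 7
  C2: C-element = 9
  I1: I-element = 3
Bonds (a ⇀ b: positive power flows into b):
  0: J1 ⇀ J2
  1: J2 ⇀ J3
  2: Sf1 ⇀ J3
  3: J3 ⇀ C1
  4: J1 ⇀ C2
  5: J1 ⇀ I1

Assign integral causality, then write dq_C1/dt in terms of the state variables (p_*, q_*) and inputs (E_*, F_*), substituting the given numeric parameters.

dq_C1/dt = F_Sf1 + p_I1/3

β2 stroke at Sf1  (Sf1 (Sf) sets flow on bond)
β3 stroke at J3  (C1 integral (e out))
β1 stroke at J2  (0-jn J3 has e-setter on 3)
β0 stroke at J1  (only one flow-in slot at J2)
β4 stroke at J1  (C2 integral (e out))
β5 stroke at I1  (only one flow-in slot at J1)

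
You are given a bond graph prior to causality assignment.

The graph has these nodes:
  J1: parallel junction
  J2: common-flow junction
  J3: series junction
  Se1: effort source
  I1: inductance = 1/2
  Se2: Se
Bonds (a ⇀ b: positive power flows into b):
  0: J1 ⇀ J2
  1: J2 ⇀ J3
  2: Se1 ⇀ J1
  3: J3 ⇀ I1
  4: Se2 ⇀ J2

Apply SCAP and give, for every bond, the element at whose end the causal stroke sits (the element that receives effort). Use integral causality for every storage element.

β2 stroke→J1  (Se1 fixes effort; stroke away)
β4 stroke→J2  (Se2: effort source, stroke at far end)
β0 stroke→J2  (J1 effort already set via bond 2)
β1 stroke→J3  (closing 1-jn rule on J2)
β3 stroke→I1  (only one flow-in slot at J3)

bond 0 stroke→J2
bond 1 stroke→J3
bond 2 stroke→J1
bond 3 stroke→I1
bond 4 stroke→J2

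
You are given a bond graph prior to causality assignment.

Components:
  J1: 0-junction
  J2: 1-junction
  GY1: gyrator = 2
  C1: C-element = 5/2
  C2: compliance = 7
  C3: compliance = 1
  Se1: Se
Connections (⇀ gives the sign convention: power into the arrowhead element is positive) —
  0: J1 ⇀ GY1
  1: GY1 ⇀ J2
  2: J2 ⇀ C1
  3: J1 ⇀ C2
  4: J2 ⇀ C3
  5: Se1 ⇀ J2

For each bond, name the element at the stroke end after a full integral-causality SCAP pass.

β5 |J2  (Se1 (Se) sets effort on bond)
β2 |J2  (prefer integral on C1)
β3 |J1  (C2 integral (e out))
β0 |GY1  (common-e at J1 fixed by 3)
β1 |GY1  (GY GY1: same side as bond 0)
β4 |J2  (J2: bond 1 brought flow, rest push out)

β0 →GY1
β1 →GY1
β2 →J2
β3 →J1
β4 →J2
β5 →J2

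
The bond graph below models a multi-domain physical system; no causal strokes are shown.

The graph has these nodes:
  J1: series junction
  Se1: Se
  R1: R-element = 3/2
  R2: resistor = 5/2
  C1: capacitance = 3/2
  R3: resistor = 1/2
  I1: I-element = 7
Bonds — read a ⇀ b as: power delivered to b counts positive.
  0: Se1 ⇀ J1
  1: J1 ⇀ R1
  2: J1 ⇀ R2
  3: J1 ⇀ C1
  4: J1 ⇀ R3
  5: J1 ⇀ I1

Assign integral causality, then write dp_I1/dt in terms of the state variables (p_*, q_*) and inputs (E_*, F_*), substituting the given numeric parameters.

b0 |J1  (Se1: effort source, stroke at far end)
b3 |J1  (C1 outputs effort q/C1)
b5 |I1  (I1: I, integral causality)
b1 |J1  (common-f at J1 fixed by 5)
b2 |J1  (J1: bond 5 brought flow, rest push out)
b4 |J1  (J1: bond 5 brought flow, rest push out)

dp_I1/dt = E_Se1 - 9*p_I1/14 - 2*q_C1/3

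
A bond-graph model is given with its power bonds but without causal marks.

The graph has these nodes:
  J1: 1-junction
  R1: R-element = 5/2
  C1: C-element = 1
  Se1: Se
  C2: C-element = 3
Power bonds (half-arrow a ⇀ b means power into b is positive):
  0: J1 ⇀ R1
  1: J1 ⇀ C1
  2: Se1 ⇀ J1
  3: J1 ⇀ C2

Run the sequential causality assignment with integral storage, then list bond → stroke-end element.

β2 stroke at J1  (source Se1 imposes e)
β1 stroke at J1  (C1: C, integral causality)
β3 stroke at J1  (C2 integral (e out))
β0 stroke at R1  (closing 1-jn rule on J1)

β0 stroke at R1
β1 stroke at J1
β2 stroke at J1
β3 stroke at J1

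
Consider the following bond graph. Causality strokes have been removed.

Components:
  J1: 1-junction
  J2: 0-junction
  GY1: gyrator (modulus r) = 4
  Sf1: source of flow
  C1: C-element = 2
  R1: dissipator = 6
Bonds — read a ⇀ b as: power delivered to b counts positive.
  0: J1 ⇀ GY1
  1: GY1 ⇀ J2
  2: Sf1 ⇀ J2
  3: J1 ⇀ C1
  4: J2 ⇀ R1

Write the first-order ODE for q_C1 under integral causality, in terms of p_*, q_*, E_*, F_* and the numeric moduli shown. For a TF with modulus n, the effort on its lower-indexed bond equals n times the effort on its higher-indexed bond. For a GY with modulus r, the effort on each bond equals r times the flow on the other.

bond 2 |Sf1  (Sf1: flow source, stroke at near end)
bond 3 |J1  (C1 integral (e out))
bond 0 |GY1  (J1 needs exactly one f-in)
bond 1 |GY1  (through GY1, causality inverts; strokes same side of GY1)
bond 4 |J2  (J2: last free bond brings effort in)

dq_C1/dt = 3*F_Sf1/2 - 3*q_C1/16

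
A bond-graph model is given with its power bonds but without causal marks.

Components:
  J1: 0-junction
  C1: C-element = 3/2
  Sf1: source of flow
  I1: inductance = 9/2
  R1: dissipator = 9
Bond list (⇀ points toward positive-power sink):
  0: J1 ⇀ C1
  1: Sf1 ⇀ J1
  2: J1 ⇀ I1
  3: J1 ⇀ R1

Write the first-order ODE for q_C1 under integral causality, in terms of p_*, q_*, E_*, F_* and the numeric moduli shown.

b1 stroke at Sf1  (Sf1 fixes flow; stroke at Sf1)
b0 stroke at J1  (prefer integral on C1)
b2 stroke at I1  (J1: bond 0 brought effort, rest push out)
b3 stroke at R1  (0-jn J1 has e-setter on 0)

dq_C1/dt = F_Sf1 - 2*p_I1/9 - 2*q_C1/27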